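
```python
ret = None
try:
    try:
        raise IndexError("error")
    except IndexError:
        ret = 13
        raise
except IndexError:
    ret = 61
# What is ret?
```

Step-by-step execution trace:
1. Inner try: `raise IndexError("error")` raises IndexError.
2. Inner `except IndexError` matches → ret = 13.
3. bare `raise` re-raises the same IndexError.
4. Outer `except IndexError` matches → ret = 61.
Result: 61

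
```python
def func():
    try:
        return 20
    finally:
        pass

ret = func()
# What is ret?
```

Step-by-step execution trace:
1. `func()` enters try: `return 20` sets pending return value 20.
2. Before returning, `finally: pass` runs (no effect).
3. func() returns 20 → ret = 20.
Result: 20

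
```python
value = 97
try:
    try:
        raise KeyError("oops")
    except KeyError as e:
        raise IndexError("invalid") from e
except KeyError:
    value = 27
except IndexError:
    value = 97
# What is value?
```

Step-by-step execution trace:
1. Inner try raises KeyError; inner `except KeyError as e` catches it.
2. `raise IndexError(...) from e` raises IndexError (KeyError is attached as __cause__, but only IndexError is active).
3. Outer `except KeyError` does not match IndexError; skipped.
4. Outer `except IndexError` matches → value = 97.
Result: 97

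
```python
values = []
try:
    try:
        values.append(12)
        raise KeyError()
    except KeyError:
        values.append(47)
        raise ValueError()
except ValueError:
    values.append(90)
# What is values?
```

Step-by-step execution trace:
1. Inner try: `values.append(12)` → values = [12].
2. `raise KeyError()` raises KeyError.
3. Inner `except KeyError` matches → `values.append(47)` → values = [12, 47].
4. `raise ValueError()` raises ValueError; propagates to outer try.
5. Outer `except ValueError` matches → `values.append(90)` → values = [12, 47, 90].
Result: [12, 47, 90]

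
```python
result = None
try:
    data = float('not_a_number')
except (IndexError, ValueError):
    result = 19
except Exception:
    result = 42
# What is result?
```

Step-by-step execution trace:
1. `data = float('not_a_number')` raises ValueError.
2. `except (IndexError, ValueError)` matches (ValueError is in the tuple) → result = 19.
3. `except Exception` is not reached.
Result: 19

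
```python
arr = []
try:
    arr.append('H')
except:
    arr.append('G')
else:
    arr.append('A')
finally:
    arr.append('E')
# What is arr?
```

Step-by-step execution trace:
1. try: `arr.append('H')` → arr = ['H']. No exception raised.
2. `except` is skipped.
3. `else` runs: `arr.append('A')` → arr = ['H', 'A'].
4. `finally` always runs: `arr.append('E')` → arr = ['H', 'A', 'E'].
Result: ['H', 'A', 'E']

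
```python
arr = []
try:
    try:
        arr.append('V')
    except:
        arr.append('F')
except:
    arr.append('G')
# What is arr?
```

Step-by-step execution trace:
1. Inner try: `arr.append('V')` → arr = ['V']. No exception raised.
2. Inner `except` is skipped.
3. Inner try completes normally; outer `except` is skipped.
Result: ['V']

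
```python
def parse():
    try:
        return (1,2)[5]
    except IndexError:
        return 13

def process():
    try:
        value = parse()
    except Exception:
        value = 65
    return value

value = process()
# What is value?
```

Step-by-step execution trace:
1. `process()` calls `parse()`.
2. In parse: `(1,2)[5]` raises IndexError; `except IndexError` catches it → returns 13.
3. In process: `value = parse()` → value = 13. No exception reaches process.
4. `except Exception` is skipped; process returns 13.
5. value = 13.
Result: 13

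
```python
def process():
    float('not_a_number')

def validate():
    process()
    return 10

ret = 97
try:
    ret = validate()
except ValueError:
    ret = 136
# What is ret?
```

Step-by-step execution trace:
1. ret starts at 97.
2. try: `validate()` calls `process()`.
3. `process()` evaluates `float('not_a_number')`, which raises ValueError; it propagates through validate (uncaught).
4. `return 10` in validate is not reached; the assignment to ret does not complete.
5. `except ValueError` matches → ret = 136.
Result: 136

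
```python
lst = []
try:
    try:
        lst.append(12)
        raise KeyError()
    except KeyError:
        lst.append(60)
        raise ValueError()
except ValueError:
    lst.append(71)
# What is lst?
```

Step-by-step execution trace:
1. Inner try: `lst.append(12)` → lst = [12].
2. `raise KeyError()` raises KeyError.
3. Inner `except KeyError` matches → `lst.append(60)` → lst = [12, 60].
4. `raise ValueError()` raises ValueError; propagates to outer try.
5. Outer `except ValueError` matches → `lst.append(71)` → lst = [12, 60, 71].
Result: [12, 60, 71]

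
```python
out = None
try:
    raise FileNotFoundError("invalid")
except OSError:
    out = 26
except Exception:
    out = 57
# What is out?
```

Step-by-step execution trace:
1. `raise FileNotFoundError(...)` raises FileNotFoundError.
2. `except OSError` matches (FileNotFoundError is a subclass of OSError) → out = 26.
3. `except Exception` is not reached.
Result: 26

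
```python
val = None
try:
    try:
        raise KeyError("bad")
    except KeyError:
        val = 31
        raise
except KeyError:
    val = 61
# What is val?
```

Step-by-step execution trace:
1. Inner try: `raise KeyError("bad")` raises KeyError.
2. Inner `except KeyError` matches → val = 31.
3. bare `raise` re-raises the same KeyError.
4. Outer `except KeyError` matches → val = 61.
Result: 61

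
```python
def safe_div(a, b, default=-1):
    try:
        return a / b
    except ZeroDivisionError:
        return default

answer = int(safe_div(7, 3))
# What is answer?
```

Step-by-step execution trace:
1. `safe_div(7, 3)` enters try: `return 7 / 3` → returns 2.3333333333333335. No exception raised.
2. `except ZeroDivisionError` is skipped.
3. `int(2.3333333333333335)` → 2 → answer = 2.
Result: 2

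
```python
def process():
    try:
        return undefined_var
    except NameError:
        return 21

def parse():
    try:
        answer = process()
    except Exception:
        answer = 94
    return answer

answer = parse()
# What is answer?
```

Step-by-step execution trace:
1. `parse()` calls `process()`.
2. In process: `undefined_var` raises NameError; `except NameError` catches it → returns 21.
3. In parse: `answer = process()` → answer = 21. No exception reaches parse.
4. `except Exception` is skipped; parse returns 21.
5. answer = 21.
Result: 21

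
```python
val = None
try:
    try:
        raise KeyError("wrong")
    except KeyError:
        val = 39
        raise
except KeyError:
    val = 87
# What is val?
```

Step-by-step execution trace:
1. Inner try: `raise KeyError("wrong")` raises KeyError.
2. Inner `except KeyError` matches → val = 39.
3. bare `raise` re-raises the same KeyError.
4. Outer `except KeyError` matches → val = 87.
Result: 87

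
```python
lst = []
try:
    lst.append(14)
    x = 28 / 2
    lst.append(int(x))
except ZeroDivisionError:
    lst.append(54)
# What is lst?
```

Step-by-step execution trace:
1. try: `lst.append(14)` → lst = [14].
2. `x = 28 / 2` → x = 14.0. No exception raised.
3. `lst.append(int(x))` → lst = [14, 14].
4. `except ZeroDivisionError` is skipped (no exception was raised).
Result: [14, 14]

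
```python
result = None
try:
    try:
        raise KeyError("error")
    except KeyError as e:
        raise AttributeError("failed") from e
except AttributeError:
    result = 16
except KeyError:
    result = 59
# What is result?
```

Step-by-step execution trace:
1. Inner try raises KeyError; inner `except KeyError as e` catches it.
2. `raise AttributeError(...) from e` raises AttributeError (KeyError is attached as __cause__, but only AttributeError is active).
3. Outer `except AttributeError` matches → result = 16.
4. `except KeyError` is not reached.
Result: 16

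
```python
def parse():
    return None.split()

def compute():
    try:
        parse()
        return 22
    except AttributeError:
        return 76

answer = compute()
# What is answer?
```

Step-by-step execution trace:
1. `compute()` calls `parse()`.
2. `parse()` evaluates `None.split()`, which raises AttributeError; it propagates to the caller.
3. `return 22` is not reached.
4. `except AttributeError` in compute matches → returns 76.
5. answer = 76.
Result: 76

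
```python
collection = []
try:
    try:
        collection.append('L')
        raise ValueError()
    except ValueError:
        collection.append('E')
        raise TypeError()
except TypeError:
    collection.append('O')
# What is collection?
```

Step-by-step execution trace:
1. Inner try: `collection.append('L')` → collection = ['L'].
2. `raise ValueError()` raises ValueError.
3. Inner `except ValueError` matches → `collection.append('E')` → collection = ['L', 'E'].
4. `raise TypeError()` raises TypeError; propagates to outer try.
5. Outer `except TypeError` matches → `collection.append('O')` → collection = ['L', 'E', 'O'].
Result: ['L', 'E', 'O']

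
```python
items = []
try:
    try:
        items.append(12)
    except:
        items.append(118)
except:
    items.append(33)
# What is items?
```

Step-by-step execution trace:
1. Inner try: `items.append(12)` → items = [12]. No exception raised.
2. Inner `except` is skipped.
3. Inner try completes normally; outer `except` is skipped.
Result: [12]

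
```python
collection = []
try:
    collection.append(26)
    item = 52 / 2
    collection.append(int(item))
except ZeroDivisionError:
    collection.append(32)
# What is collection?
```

Step-by-step execution trace:
1. try: `collection.append(26)` → collection = [26].
2. `item = 52 / 2` → item = 26.0. No exception raised.
3. `collection.append(int(item))` → collection = [26, 26].
4. `except ZeroDivisionError` is skipped (no exception was raised).
Result: [26, 26]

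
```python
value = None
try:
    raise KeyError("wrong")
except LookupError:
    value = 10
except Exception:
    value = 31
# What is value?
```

Step-by-step execution trace:
1. `raise KeyError(...)` raises KeyError.
2. `except LookupError` matches (KeyError is a subclass of LookupError) → value = 10.
3. `except Exception` is not reached.
Result: 10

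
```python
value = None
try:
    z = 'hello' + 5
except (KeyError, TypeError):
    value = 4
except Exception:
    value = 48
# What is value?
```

Step-by-step execution trace:
1. `z = 'hello' + 5` raises TypeError.
2. `except (KeyError, TypeError)` matches (TypeError is in the tuple) → value = 4.
3. `except Exception` is not reached.
Result: 4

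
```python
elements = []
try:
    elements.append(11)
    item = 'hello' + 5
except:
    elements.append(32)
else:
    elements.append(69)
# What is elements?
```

Step-by-step execution trace:
1. try: `elements.append(11)` → elements = [11].
2. `item = 'hello' + 5` raises TypeError.
3. bare `except` matches → `elements.append(32)` → elements = [11, 32].
4. `else` is skipped (an exception was raised).
Result: [11, 32]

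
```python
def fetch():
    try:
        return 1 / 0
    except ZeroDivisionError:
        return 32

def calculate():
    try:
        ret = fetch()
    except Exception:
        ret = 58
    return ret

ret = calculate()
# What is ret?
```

Step-by-step execution trace:
1. `calculate()` calls `fetch()`.
2. In fetch: `1 / 0` raises ZeroDivisionError; `except ZeroDivisionError` catches it → returns 32.
3. In calculate: `ret = fetch()` → ret = 32. No exception reaches calculate.
4. `except Exception` is skipped; calculate returns 32.
5. ret = 32.
Result: 32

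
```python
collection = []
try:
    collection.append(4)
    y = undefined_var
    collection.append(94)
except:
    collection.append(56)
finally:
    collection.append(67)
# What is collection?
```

Step-by-step execution trace:
1. try: `collection.append(4)` → collection = [4].
2. `y = undefined_var` raises NameError; `collection.append(94)` is not reached.
3. bare `except` matches → `collection.append(56)` → collection = [4, 56].
4. finally always runs: `collection.append(67)` → collection = [4, 56, 67].
Result: [4, 56, 67]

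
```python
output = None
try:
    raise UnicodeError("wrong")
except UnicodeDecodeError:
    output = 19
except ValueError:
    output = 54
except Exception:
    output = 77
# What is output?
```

Step-by-step execution trace:
1. `raise UnicodeError(...)` raises UnicodeError.
2. `except UnicodeDecodeError` does not match (UnicodeError is not a subclass of UnicodeDecodeError); skipped.
3. `except ValueError` matches (UnicodeError is a subclass of ValueError) → output = 54.
4. `except Exception` is not reached.
Result: 54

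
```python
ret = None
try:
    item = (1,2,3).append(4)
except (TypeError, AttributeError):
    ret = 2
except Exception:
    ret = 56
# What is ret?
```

Step-by-step execution trace:
1. `item = (1,2,3).append(4)` raises AttributeError.
2. `except (TypeError, AttributeError)` matches (AttributeError is in the tuple) → ret = 2.
3. `except Exception` is not reached.
Result: 2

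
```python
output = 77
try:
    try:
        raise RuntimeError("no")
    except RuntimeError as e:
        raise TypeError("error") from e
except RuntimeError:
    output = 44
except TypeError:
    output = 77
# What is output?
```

Step-by-step execution trace:
1. Inner try raises RuntimeError; inner `except RuntimeError as e` catches it.
2. `raise TypeError(...) from e` raises TypeError (RuntimeError is attached as __cause__, but only TypeError is active).
3. Outer `except RuntimeError` does not match TypeError; skipped.
4. Outer `except TypeError` matches → output = 77.
Result: 77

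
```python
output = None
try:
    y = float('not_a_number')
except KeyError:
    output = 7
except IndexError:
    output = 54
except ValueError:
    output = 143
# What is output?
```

Step-by-step execution trace:
1. `y = float('not_a_number')` raises ValueError.
2. `except KeyError` does not match ValueError; skipped.
3. `except IndexError` does not match ValueError; skipped.
4. `except ValueError` matches → output = 143.
Result: 143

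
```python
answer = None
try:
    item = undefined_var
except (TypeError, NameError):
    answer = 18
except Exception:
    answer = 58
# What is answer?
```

Step-by-step execution trace:
1. `item = undefined_var` raises NameError.
2. `except (TypeError, NameError)` matches (NameError is in the tuple) → answer = 18.
3. `except Exception` is not reached.
Result: 18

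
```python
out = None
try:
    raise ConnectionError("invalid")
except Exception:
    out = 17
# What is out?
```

Step-by-step execution trace:
1. `raise ConnectionError(...)` raises ConnectionError.
2. `except Exception` matches (ConnectionError is a subclass of Exception) → out = 17.
Result: 17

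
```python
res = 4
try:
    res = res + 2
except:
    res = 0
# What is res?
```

Step-by-step execution trace:
1. res starts at 4.
2. try: `res = res + 2` → res = 6. No exception raised.
3. `except` is skipped.
Result: 6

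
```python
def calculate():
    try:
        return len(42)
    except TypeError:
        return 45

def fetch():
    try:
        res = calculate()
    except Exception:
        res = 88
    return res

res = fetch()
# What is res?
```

Step-by-step execution trace:
1. `fetch()` calls `calculate()`.
2. In calculate: `len(42)` raises TypeError; `except TypeError` catches it → returns 45.
3. In fetch: `res = calculate()` → res = 45. No exception reaches fetch.
4. `except Exception` is skipped; fetch returns 45.
5. res = 45.
Result: 45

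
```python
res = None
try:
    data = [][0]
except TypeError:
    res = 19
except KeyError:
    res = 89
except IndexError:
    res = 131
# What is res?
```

Step-by-step execution trace:
1. `data = [][0]` raises IndexError.
2. `except TypeError` does not match IndexError; skipped.
3. `except KeyError` does not match IndexError; skipped.
4. `except IndexError` matches → res = 131.
Result: 131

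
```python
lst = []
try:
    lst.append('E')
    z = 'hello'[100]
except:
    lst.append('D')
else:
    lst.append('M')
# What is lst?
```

Step-by-step execution trace:
1. try: `lst.append('E')` → lst = ['E'].
2. `z = 'hello'[100]` raises IndexError.
3. bare `except` matches → `lst.append('D')` → lst = ['E', 'D'].
4. `else` is skipped (an exception was raised).
Result: ['E', 'D']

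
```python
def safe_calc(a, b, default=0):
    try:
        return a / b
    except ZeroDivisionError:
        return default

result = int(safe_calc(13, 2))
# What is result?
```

Step-by-step execution trace:
1. `safe_calc(13, 2)` enters try: `return 13 / 2` → returns 6.5. No exception raised.
2. `except ZeroDivisionError` is skipped.
3. `int(6.5)` → 6 → result = 6.
Result: 6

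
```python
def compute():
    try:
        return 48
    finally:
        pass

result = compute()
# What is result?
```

Step-by-step execution trace:
1. `compute()` enters try: `return 48` sets pending return value 48.
2. Before returning, `finally: pass` runs (no effect).
3. compute() returns 48 → result = 48.
Result: 48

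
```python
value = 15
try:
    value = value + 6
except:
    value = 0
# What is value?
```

Step-by-step execution trace:
1. value starts at 15.
2. try: `value = value + 6` → value = 21. No exception raised.
3. `except` is skipped.
Result: 21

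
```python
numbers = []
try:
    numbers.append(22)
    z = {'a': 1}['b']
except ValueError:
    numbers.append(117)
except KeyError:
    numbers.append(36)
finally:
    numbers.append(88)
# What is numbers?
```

Step-by-step execution trace:
1. try: `numbers.append(22)` → numbers = [22].
2. `z = {'a': 1}['b']` raises KeyError.
3. `except ValueError` does not match KeyError; skipped.
4. `except KeyError` matches → `numbers.append(36)` → numbers = [22, 36].
5. finally always runs: `numbers.append(88)` → numbers = [22, 36, 88].
Result: [22, 36, 88]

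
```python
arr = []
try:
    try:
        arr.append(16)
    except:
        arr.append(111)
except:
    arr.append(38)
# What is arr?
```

Step-by-step execution trace:
1. Inner try: `arr.append(16)` → arr = [16]. No exception raised.
2. Inner `except` is skipped.
3. Inner try completes normally; outer `except` is skipped.
Result: [16]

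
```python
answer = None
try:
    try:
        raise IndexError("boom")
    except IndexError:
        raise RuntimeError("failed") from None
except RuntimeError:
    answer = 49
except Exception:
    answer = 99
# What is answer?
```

Step-by-step execution trace:
1. Inner try raises IndexError; inner `except IndexError` catches it.
2. `raise RuntimeError(...) from None` raises RuntimeError (from None suppresses __context__, but the active exception is still RuntimeError).
3. Outer `except RuntimeError` matches → answer = 49.
4. `except Exception` is not reached.
Result: 49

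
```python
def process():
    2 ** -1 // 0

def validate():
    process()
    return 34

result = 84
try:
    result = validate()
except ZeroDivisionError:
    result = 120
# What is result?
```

Step-by-step execution trace:
1. result starts at 84.
2. try: `validate()` calls `process()`.
3. `process()` evaluates `2 ** -1 // 0`, which raises ZeroDivisionError; it propagates through validate (uncaught).
4. `return 34` in validate is not reached; the assignment to result does not complete.
5. `except ZeroDivisionError` matches → result = 120.
Result: 120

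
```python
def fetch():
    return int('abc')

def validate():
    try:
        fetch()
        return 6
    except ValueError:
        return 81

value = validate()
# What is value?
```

Step-by-step execution trace:
1. `validate()` calls `fetch()`.
2. `fetch()` evaluates `int('abc')`, which raises ValueError; it propagates to the caller.
3. `return 6` is not reached.
4. `except ValueError` in validate matches → returns 81.
5. value = 81.
Result: 81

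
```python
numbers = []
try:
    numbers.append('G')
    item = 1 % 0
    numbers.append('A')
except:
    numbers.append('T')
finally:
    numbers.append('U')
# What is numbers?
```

Step-by-step execution trace:
1. try: `numbers.append('G')` → numbers = ['G'].
2. `item = 1 % 0` raises ZeroDivisionError; `numbers.append('A')` is not reached.
3. bare `except` matches → `numbers.append('T')` → numbers = ['G', 'T'].
4. finally always runs: `numbers.append('U')` → numbers = ['G', 'T', 'U'].
Result: ['G', 'T', 'U']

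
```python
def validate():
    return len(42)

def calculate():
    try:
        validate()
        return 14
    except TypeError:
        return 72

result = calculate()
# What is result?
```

Step-by-step execution trace:
1. `calculate()` calls `validate()`.
2. `validate()` evaluates `len(42)`, which raises TypeError; it propagates to the caller.
3. `return 14` is not reached.
4. `except TypeError` in calculate matches → returns 72.
5. result = 72.
Result: 72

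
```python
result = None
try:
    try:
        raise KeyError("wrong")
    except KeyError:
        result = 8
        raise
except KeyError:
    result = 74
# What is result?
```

Step-by-step execution trace:
1. Inner try: `raise KeyError("wrong")` raises KeyError.
2. Inner `except KeyError` matches → result = 8.
3. bare `raise` re-raises the same KeyError.
4. Outer `except KeyError` matches → result = 74.
Result: 74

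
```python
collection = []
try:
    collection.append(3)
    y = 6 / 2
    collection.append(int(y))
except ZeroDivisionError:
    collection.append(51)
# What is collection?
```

Step-by-step execution trace:
1. try: `collection.append(3)` → collection = [3].
2. `y = 6 / 2` → y = 3.0. No exception raised.
3. `collection.append(int(y))` → collection = [3, 3].
4. `except ZeroDivisionError` is skipped (no exception was raised).
Result: [3, 3]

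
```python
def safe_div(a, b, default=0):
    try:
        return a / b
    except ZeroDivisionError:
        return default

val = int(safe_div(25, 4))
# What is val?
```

Step-by-step execution trace:
1. `safe_div(25, 4)` enters try: `return 25 / 4` → returns 6.25. No exception raised.
2. `except ZeroDivisionError` is skipped.
3. `int(6.25)` → 6 → val = 6.
Result: 6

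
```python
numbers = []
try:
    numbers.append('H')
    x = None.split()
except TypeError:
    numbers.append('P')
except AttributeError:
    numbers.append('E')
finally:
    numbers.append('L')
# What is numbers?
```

Step-by-step execution trace:
1. try: `numbers.append('H')` → numbers = ['H'].
2. `x = None.split()` raises AttributeError.
3. `except TypeError` does not match AttributeError; skipped.
4. `except AttributeError` matches → `numbers.append('E')` → numbers = ['H', 'E'].
5. finally always runs: `numbers.append('L')` → numbers = ['H', 'E', 'L'].
Result: ['H', 'E', 'L']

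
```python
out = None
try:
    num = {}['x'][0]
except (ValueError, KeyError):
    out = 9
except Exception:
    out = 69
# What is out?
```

Step-by-step execution trace:
1. `num = {}['x'][0]` raises KeyError.
2. `except (ValueError, KeyError)` matches (KeyError is in the tuple) → out = 9.
3. `except Exception` is not reached.
Result: 9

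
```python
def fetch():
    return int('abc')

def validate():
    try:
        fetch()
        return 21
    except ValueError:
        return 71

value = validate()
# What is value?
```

Step-by-step execution trace:
1. `validate()` calls `fetch()`.
2. `fetch()` evaluates `int('abc')`, which raises ValueError; it propagates to the caller.
3. `return 21` is not reached.
4. `except ValueError` in validate matches → returns 71.
5. value = 71.
Result: 71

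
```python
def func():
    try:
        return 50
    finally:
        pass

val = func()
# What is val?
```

Step-by-step execution trace:
1. `func()` enters try: `return 50` sets pending return value 50.
2. Before returning, `finally: pass` runs (no effect).
3. func() returns 50 → val = 50.
Result: 50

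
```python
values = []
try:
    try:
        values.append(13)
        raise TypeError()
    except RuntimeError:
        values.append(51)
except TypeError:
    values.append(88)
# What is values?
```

Step-by-step execution trace:
1. Inner try: `values.append(13)` → values = [13].
2. `raise TypeError()` raises TypeError.
3. Inner `except RuntimeError` does not match TypeError; exception propagates to outer try.
4. Outer `except TypeError` matches → `values.append(88)` → values = [13, 88].
Result: [13, 88]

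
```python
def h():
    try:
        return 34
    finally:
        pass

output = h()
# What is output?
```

Step-by-step execution trace:
1. `h()` enters try: `return 34` sets pending return value 34.
2. Before returning, `finally: pass` runs (no effect).
3. h() returns 34 → output = 34.
Result: 34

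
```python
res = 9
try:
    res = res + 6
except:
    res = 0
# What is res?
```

Step-by-step execution trace:
1. res starts at 9.
2. try: `res = res + 6` → res = 15. No exception raised.
3. `except` is skipped.
Result: 15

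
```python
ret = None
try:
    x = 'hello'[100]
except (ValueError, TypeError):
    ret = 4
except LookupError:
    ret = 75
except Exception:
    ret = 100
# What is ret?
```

Step-by-step execution trace:
1. `x = 'hello'[100]` raises IndexError.
2. `except (ValueError, TypeError)` does not match IndexError; skipped.
3. `except LookupError` matches (IndexError is a subclass of LookupError) → ret = 75.
4. `except Exception` is not reached.
Result: 75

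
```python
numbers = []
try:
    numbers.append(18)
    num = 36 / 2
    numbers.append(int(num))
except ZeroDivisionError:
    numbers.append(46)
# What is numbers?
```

Step-by-step execution trace:
1. try: `numbers.append(18)` → numbers = [18].
2. `num = 36 / 2` → num = 18.0. No exception raised.
3. `numbers.append(int(num))` → numbers = [18, 18].
4. `except ZeroDivisionError` is skipped (no exception was raised).
Result: [18, 18]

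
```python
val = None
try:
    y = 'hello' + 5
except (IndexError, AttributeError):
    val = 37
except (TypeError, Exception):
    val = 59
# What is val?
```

Step-by-step execution trace:
1. `y = 'hello' + 5` raises TypeError.
2. `except (IndexError, AttributeError)` does not match TypeError; skipped.
3. `except (TypeError, Exception)` matches (TypeError is in the tuple) → val = 59.
Result: 59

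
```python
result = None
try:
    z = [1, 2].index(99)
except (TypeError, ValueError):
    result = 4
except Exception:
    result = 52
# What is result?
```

Step-by-step execution trace:
1. `z = [1, 2].index(99)` raises ValueError.
2. `except (TypeError, ValueError)` matches (ValueError is in the tuple) → result = 4.
3. `except Exception` is not reached.
Result: 4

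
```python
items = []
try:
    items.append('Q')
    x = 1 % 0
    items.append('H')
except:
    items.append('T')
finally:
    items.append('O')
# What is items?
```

Step-by-step execution trace:
1. try: `items.append('Q')` → items = ['Q'].
2. `x = 1 % 0` raises ZeroDivisionError; `items.append('H')` is not reached.
3. bare `except` matches → `items.append('T')` → items = ['Q', 'T'].
4. finally always runs: `items.append('O')` → items = ['Q', 'T', 'O'].
Result: ['Q', 'T', 'O']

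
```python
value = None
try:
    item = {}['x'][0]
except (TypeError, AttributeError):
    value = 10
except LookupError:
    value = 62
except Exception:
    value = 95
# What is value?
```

Step-by-step execution trace:
1. `item = {}['x'][0]` raises KeyError.
2. `except (TypeError, AttributeError)` does not match KeyError; skipped.
3. `except LookupError` matches (KeyError is a subclass of LookupError) → value = 62.
4. `except Exception` is not reached.
Result: 62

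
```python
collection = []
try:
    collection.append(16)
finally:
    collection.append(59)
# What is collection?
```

Step-by-step execution trace:
1. try: `collection.append(16)` → collection = [16].
2. The try body completes without raising.
3. finally always runs: `collection.append(59)` → collection = [16, 59].
Result: [16, 59]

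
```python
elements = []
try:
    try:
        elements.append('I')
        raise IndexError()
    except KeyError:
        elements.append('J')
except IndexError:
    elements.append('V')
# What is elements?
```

Step-by-step execution trace:
1. Inner try: `elements.append('I')` → elements = ['I'].
2. `raise IndexError()` raises IndexError.
3. Inner `except KeyError` does not match IndexError; exception propagates to outer try.
4. Outer `except IndexError` matches → `elements.append('V')` → elements = ['I', 'V'].
Result: ['I', 'V']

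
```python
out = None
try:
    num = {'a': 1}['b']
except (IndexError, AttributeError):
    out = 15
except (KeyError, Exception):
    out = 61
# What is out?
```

Step-by-step execution trace:
1. `num = {'a': 1}['b']` raises KeyError.
2. `except (IndexError, AttributeError)` does not match KeyError; skipped.
3. `except (KeyError, Exception)` matches (KeyError is in the tuple) → out = 61.
Result: 61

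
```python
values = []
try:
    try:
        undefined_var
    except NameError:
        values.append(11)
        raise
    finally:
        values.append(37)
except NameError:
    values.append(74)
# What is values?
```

Step-by-step execution trace:
1. Inner try: `undefined_var` raises NameError.
2. Inner `except NameError` matches → `values.append(11)` → values = [11].
3. bare `raise` re-raises NameError.
4. Inner `finally` runs during unwinding: `values.append(37)` → values = [11, 37].
5. Outer `except NameError` matches → `values.append(74)` → values = [11, 37, 74].
Result: [11, 37, 74]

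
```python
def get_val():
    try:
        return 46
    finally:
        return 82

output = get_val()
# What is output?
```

Step-by-step execution trace:
1. `get_val()` enters try: `return 46` sets pending return value 46.
2. Before returning, `finally: return 82` runs and overrides the pending return.
3. get_val() returns 82 → output = 82.
Result: 82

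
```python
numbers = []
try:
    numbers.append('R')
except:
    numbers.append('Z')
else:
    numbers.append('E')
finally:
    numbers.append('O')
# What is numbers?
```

Step-by-step execution trace:
1. try: `numbers.append('R')` → numbers = ['R']. No exception raised.
2. `except` is skipped.
3. `else` runs: `numbers.append('E')` → numbers = ['R', 'E'].
4. `finally` always runs: `numbers.append('O')` → numbers = ['R', 'E', 'O'].
Result: ['R', 'E', 'O']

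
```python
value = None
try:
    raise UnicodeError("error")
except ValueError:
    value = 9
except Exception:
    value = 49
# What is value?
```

Step-by-step execution trace:
1. `raise UnicodeError(...)` raises UnicodeError.
2. `except ValueError` matches (UnicodeError is a subclass of ValueError) → value = 9.
3. `except Exception` is not reached.
Result: 9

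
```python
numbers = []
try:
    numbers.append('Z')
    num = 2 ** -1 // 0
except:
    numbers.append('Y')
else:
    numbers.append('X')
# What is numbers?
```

Step-by-step execution trace:
1. try: `numbers.append('Z')` → numbers = ['Z'].
2. `num = 2 ** -1 // 0` raises ZeroDivisionError.
3. bare `except` matches → `numbers.append('Y')` → numbers = ['Z', 'Y'].
4. `else` is skipped (an exception was raised).
Result: ['Z', 'Y']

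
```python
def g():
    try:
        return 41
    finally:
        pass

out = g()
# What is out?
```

Step-by-step execution trace:
1. `g()` enters try: `return 41` sets pending return value 41.
2. Before returning, `finally: pass` runs (no effect).
3. g() returns 41 → out = 41.
Result: 41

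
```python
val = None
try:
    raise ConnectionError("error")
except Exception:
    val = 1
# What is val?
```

Step-by-step execution trace:
1. `raise ConnectionError(...)` raises ConnectionError.
2. `except Exception` matches (ConnectionError is a subclass of Exception) → val = 1.
Result: 1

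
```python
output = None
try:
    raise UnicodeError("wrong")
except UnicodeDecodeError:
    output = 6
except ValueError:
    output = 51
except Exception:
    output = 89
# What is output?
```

Step-by-step execution trace:
1. `raise UnicodeError(...)` raises UnicodeError.
2. `except UnicodeDecodeError` does not match (UnicodeError is not a subclass of UnicodeDecodeError); skipped.
3. `except ValueError` matches (UnicodeError is a subclass of ValueError) → output = 51.
4. `except Exception` is not reached.
Result: 51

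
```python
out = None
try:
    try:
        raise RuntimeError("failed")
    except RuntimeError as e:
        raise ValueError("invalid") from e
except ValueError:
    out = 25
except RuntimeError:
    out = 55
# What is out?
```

Step-by-step execution trace:
1. Inner try raises RuntimeError; inner `except RuntimeError as e` catches it.
2. `raise ValueError(...) from e` raises ValueError (RuntimeError is attached as __cause__, but only ValueError is active).
3. Outer `except ValueError` matches → out = 25.
4. `except RuntimeError` is not reached.
Result: 25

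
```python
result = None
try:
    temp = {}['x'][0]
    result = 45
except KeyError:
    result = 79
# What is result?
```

Step-by-step execution trace:
1. `temp = {}['x'][0]` raises KeyError.
2. `result = 45` is not reached.
3. `except KeyError` matches → result = 79.
Result: 79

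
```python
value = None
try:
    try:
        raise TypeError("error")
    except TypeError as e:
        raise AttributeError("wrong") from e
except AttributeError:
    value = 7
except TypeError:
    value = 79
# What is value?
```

Step-by-step execution trace:
1. Inner try raises TypeError; inner `except TypeError as e` catches it.
2. `raise AttributeError(...) from e` raises AttributeError (TypeError is attached as __cause__, but only AttributeError is active).
3. Outer `except AttributeError` matches → value = 7.
4. `except TypeError` is not reached.
Result: 7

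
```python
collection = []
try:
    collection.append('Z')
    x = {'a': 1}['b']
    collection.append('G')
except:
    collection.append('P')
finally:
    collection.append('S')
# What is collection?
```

Step-by-step execution trace:
1. try: `collection.append('Z')` → collection = ['Z'].
2. `x = {'a': 1}['b']` raises KeyError; `collection.append('G')` is not reached.
3. bare `except` matches → `collection.append('P')` → collection = ['Z', 'P'].
4. finally always runs: `collection.append('S')` → collection = ['Z', 'P', 'S'].
Result: ['Z', 'P', 'S']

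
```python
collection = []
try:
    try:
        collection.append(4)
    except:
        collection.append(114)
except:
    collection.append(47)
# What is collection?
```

Step-by-step execution trace:
1. Inner try: `collection.append(4)` → collection = [4]. No exception raised.
2. Inner `except` is skipped.
3. Inner try completes normally; outer `except` is skipped.
Result: [4]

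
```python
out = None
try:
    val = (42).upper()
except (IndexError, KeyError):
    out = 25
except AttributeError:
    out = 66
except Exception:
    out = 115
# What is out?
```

Step-by-step execution trace:
1. `val = (42).upper()` raises AttributeError.
2. `except (IndexError, KeyError)` does not match AttributeError; skipped.
3. `except AttributeError` matches (exact type match) → out = 66.
4. `except Exception` is not reached.
Result: 66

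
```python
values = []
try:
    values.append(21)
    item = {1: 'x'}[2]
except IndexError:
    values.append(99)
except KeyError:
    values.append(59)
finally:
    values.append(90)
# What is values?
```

Step-by-step execution trace:
1. try: `values.append(21)` → values = [21].
2. `item = {1: 'x'}[2]` raises KeyError.
3. `except IndexError` does not match KeyError; skipped.
4. `except KeyError` matches → `values.append(59)` → values = [21, 59].
5. finally always runs: `values.append(90)` → values = [21, 59, 90].
Result: [21, 59, 90]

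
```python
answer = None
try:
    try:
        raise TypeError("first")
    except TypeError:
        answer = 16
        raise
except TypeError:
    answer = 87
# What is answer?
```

Step-by-step execution trace:
1. Inner try: `raise TypeError("first")` raises TypeError.
2. Inner `except TypeError` matches → answer = 16.
3. bare `raise` re-raises the same TypeError.
4. Outer `except TypeError` matches → answer = 87.
Result: 87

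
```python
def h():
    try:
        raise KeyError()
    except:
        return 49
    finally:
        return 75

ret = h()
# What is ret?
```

Step-by-step execution trace:
1. `h()` enters try: `raise KeyError()` raises KeyError.
2. bare `except` matches → `return 49` sets pending return value 49.
3. Before returning, `finally: return 75` runs and overrides the pending return.
4. h() returns 75 → ret = 75.
Result: 75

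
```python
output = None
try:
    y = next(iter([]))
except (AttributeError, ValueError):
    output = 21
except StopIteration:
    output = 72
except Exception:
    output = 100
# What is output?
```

Step-by-step execution trace:
1. `y = next(iter([]))` raises StopIteration.
2. `except (AttributeError, ValueError)` does not match StopIteration; skipped.
3. `except StopIteration` matches (exact type match) → output = 72.
4. `except Exception` is not reached.
Result: 72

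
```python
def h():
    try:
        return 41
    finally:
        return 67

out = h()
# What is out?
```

Step-by-step execution trace:
1. `h()` enters try: `return 41` sets pending return value 41.
2. Before returning, `finally: return 67` runs and overrides the pending return.
3. h() returns 67 → out = 67.
Result: 67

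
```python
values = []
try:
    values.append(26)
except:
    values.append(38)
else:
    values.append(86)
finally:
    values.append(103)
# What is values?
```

Step-by-step execution trace:
1. try: `values.append(26)` → values = [26]. No exception raised.
2. `except` is skipped.
3. `else` runs: `values.append(86)` → values = [26, 86].
4. `finally` always runs: `values.append(103)` → values = [26, 86, 103].
Result: [26, 86, 103]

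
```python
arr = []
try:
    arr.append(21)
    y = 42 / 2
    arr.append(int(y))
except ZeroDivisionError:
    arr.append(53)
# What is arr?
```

Step-by-step execution trace:
1. try: `arr.append(21)` → arr = [21].
2. `y = 42 / 2` → y = 21.0. No exception raised.
3. `arr.append(int(y))` → arr = [21, 21].
4. `except ZeroDivisionError` is skipped (no exception was raised).
Result: [21, 21]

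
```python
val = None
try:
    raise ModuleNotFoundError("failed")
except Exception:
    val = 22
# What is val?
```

Step-by-step execution trace:
1. `raise ModuleNotFoundError(...)` raises ModuleNotFoundError.
2. `except Exception` matches (ModuleNotFoundError is a subclass of Exception) → val = 22.
Result: 22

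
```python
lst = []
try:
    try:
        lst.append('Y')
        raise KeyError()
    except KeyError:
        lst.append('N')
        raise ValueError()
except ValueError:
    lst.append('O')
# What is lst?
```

Step-by-step execution trace:
1. Inner try: `lst.append('Y')` → lst = ['Y'].
2. `raise KeyError()` raises KeyError.
3. Inner `except KeyError` matches → `lst.append('N')` → lst = ['Y', 'N'].
4. `raise ValueError()` raises ValueError; propagates to outer try.
5. Outer `except ValueError` matches → `lst.append('O')` → lst = ['Y', 'N', 'O'].
Result: ['Y', 'N', 'O']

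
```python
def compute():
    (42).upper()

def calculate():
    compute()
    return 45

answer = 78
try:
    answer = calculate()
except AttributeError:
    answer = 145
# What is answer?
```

Step-by-step execution trace:
1. answer starts at 78.
2. try: `calculate()` calls `compute()`.
3. `compute()` evaluates `(42).upper()`, which raises AttributeError; it propagates through calculate (uncaught).
4. `return 45` in calculate is not reached; the assignment to answer does not complete.
5. `except AttributeError` matches → answer = 145.
Result: 145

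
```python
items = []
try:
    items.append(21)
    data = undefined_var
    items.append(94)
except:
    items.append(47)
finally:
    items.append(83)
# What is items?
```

Step-by-step execution trace:
1. try: `items.append(21)` → items = [21].
2. `data = undefined_var` raises NameError; `items.append(94)` is not reached.
3. bare `except` matches → `items.append(47)` → items = [21, 47].
4. finally always runs: `items.append(83)` → items = [21, 47, 83].
Result: [21, 47, 83]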